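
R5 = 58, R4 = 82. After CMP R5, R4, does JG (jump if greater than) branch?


Trace:
  R5 = 58, R4 = 82
  CMP R5, R4  → compares 58 vs 82
  JG checks: is 58 greater than 82?
  58 < 82, so condition is false
Branch taken: No

No


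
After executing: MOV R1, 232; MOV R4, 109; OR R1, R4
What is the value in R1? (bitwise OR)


Register state trace:
  MOV R1, 232  → R1 = 232 (0b11101000)
  MOV R4, 109  → R4 = 109 (0b01101101)
  OR R1, R4   → R1 = 232 OR 109 = 237 (0b11101101)
Final: R1 = 237

237


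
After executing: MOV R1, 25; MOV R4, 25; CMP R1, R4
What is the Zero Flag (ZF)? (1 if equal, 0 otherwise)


Register state trace:
  MOV R1, 25  → R1 = 25
  MOV R4, 25  → R4 = 25
  CMP R1, R4  → computes 25 - 25 = 0
  Result is zero, so values are equal
ZF = 1

1


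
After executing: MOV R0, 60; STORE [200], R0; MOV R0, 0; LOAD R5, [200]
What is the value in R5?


Register and memory trace:
  MOV R0, 60  → R0 = 60
  STORE [200], R0  → mem[200] = 60
  MOV R0, 0  → R0 = 0
  LOAD R5, [200]  → R5 = mem[200] = 60
Final: R5 = 60

60


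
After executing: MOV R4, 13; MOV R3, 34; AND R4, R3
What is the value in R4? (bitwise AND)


Register state trace:
  MOV R4, 13  → R4 = 13 (0b00001101)
  MOV R3, 34  → R3 = 34 (0b00100010)
  AND R4, R3  → R4 = 13 AND 34 = 0 (0b00000000)
Final: R4 = 0

0


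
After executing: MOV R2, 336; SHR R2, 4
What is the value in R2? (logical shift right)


Register state trace:
  MOV R2, 336  → R2 = 336
  SHR R2, 4  → R2 = 336 >> 4 = 336 // 2^4 = 21
Final: R2 = 21

21


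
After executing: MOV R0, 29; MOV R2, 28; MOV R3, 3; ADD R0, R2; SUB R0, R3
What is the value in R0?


Register state trace:
  MOV R0, 29  → R0 = 29
  MOV R2, 28  → R2 = 28
  MOV R3, 3  → R3 = 3
  ADD R0, R2  → R0 = 29 + 28 = 57
  SUB R0, R3  → R0 = 57 - 3 = 54
Final: R0 = 54

54


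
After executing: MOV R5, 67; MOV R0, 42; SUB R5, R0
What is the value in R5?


Register state trace:
  MOV R5, 67  → R5 = 67
  MOV R0, 42  → R0 = 42
  SUB R5, R0  → R5 = 67 - 42 = 25
Final: R5 = 25

25


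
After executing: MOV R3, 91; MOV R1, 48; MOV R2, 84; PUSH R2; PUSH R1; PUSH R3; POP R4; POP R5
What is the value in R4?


Stack trace (top is rightmost):
  MOV R3, 91  → R3 = 91
  MOV R1, 48  → R1 = 48
  MOV R2, 84  → R2 = 84
  PUSH R2  → stack: [84]
  PUSH R1  → stack: [84, 48]
  PUSH R3  → stack: [84, 48, 91]
  POP R4  → R4 = 91, stack: [84, 48]
  POP R5  → R5 = 48, stack: [84]
Final: R4 = 91

91


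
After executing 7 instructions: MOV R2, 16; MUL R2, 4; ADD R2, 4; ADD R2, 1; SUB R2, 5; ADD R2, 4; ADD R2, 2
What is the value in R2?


Register state trace:
  MOV R2, 16  → R2 = 16
  MUL R2, 4  → R2 = 16 * 4 = 64
  ADD R2, 4  → R2 = 64 + 4 = 68
  ADD R2, 1  → R2 = 68 + 1 = 69
  SUB R2, 5  → R2 = 69 - 5 = 64
  ADD R2, 4  → R2 = 64 + 4 = 68
  ADD R2, 2  → R2 = 68 + 2 = 70
Final: R2 = 70

70


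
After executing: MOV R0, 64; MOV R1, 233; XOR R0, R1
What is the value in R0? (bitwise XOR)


Register state trace:
  MOV R0, 64  → R0 = 64 (0b01000000)
  MOV R1, 233  → R1 = 233 (0b11101001)
  XOR R0, R1  → R0 = 64 XOR 233 = 169 (0b10101001)
Final: R0 = 169

169


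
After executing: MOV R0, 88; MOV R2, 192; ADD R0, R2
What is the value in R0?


Register state trace:
  MOV R0, 88  → R0 = 88
  MOV R2, 192  → R2 = 192
  ADD R0, R2  → R0 = 88 + 192 = 280
Final: R0 = 280

280


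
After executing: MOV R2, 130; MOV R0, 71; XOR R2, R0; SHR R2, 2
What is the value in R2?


Register state trace:
  MOV R2, 130  → R2 = 130 (0b10000010)
  MOV R0, 71  → R0 = 71 (0b01000111)
  XOR R2, R0  → R2 = 130 XOR 71 = 197 (0b11000101)
  SHR R2, 2  → R2 = 197 >> 2 = 49
Final: R2 = 49

49


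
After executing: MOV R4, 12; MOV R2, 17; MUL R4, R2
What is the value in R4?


Register state trace:
  MOV R4, 12  → R4 = 12
  MOV R2, 17  → R2 = 17
  MUL R4, R2  → R4 = 12 * 17 = 204
Final: R4 = 204

204


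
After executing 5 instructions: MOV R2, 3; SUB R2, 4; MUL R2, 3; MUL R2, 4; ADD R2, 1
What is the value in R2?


Register state trace:
  MOV R2, 3  → R2 = 3
  SUB R2, 4  → R2 = 3 - 4 = -1
  MUL R2, 3  → R2 = -1 * 3 = -3
  MUL R2, 4  → R2 = -3 * 4 = -12
  ADD R2, 1  → R2 = -12 + 1 = -11
Final: R2 = -11

-11


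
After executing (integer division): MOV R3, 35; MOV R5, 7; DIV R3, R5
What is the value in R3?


Register state trace:
  MOV R3, 35  → R3 = 35
  MOV R5, 7  → R5 = 7
  DIV R3, R5  → R3 = 35 // 7 = 5
Final: R3 = 5

5


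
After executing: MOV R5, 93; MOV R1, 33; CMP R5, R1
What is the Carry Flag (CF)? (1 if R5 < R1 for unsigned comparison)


Register state trace:
  MOV R5, 93  → R5 = 93
  MOV R1, 33  → R1 = 33
  CMP R5, R1  → unsigned 93 - 33: no borrow
  93 >= 33, so CF = 0
CF = 0

0


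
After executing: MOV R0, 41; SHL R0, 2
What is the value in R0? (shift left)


Register state trace:
  MOV R0, 41  → R0 = 41
  SHL R0, 2  → R0 = 41 << 2 = 41 * 2^2 = 164
Final: R0 = 164

164


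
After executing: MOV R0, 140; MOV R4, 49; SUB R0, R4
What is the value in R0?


Register state trace:
  MOV R0, 140  → R0 = 140
  MOV R4, 49  → R4 = 49
  SUB R0, R4  → R0 = 140 - 49 = 91
Final: R0 = 91

91


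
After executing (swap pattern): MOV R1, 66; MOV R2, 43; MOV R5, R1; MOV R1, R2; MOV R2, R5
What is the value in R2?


Register state trace (swap pattern):
  MOV R1, 66  → R1 = 66
  MOV R2, 43  → R2 = 43
  MOV R5, R1  → R5 = 66  (save R1)
  MOV R1, R2  → R1 = 43  (R1 gets R2's value)
  MOV R2, R5  → R2 = 66  (R2 gets saved value)
Final: R2 = 66

66


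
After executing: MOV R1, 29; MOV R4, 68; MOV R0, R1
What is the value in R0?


Register state trace:
  MOV R1, 29  → R1 = 29
  MOV R4, 68  → R4 = 68
  MOV R0, R1  → R0 = 29
Final: R0 = 29

29


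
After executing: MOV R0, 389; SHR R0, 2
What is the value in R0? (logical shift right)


Register state trace:
  MOV R0, 389  → R0 = 389
  SHR R0, 2  → R0 = 389 >> 2 = 389 // 2^2 = 97
Final: R0 = 97

97


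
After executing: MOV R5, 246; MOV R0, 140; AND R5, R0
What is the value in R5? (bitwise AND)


Register state trace:
  MOV R5, 246  → R5 = 246 (0b11110110)
  MOV R0, 140  → R0 = 140 (0b10001100)
  AND R5, R0  → R5 = 246 AND 140 = 132 (0b10000100)
Final: R5 = 132

132


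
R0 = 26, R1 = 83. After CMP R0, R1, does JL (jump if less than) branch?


Trace:
  R0 = 26, R1 = 83
  CMP R0, R1  → compares 26 vs 83
  JL checks: is 26 less than 83?
  26 < 83, so condition is true
Branch taken: Yes

Yes


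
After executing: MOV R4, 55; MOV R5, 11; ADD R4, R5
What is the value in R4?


Register state trace:
  MOV R4, 55  → R4 = 55
  MOV R5, 11  → R5 = 11
  ADD R4, R5  → R4 = 55 + 11 = 66
Final: R4 = 66

66


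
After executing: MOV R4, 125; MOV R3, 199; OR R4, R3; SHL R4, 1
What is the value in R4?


Register state trace:
  MOV R4, 125  → R4 = 125 (0b01111101)
  MOV R3, 199  → R3 = 199 (0b11000111)
  OR R4, R3  → R4 = 125 OR 199 = 255 (0b11111111)
  SHL R4, 1  → R4 = 255 << 1 = 510
Final: R4 = 510

510


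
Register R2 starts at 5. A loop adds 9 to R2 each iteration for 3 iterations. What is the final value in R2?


Starting value: R2 = 5
  Iter 1: R2 = 5 + 9 = 14
  Iter 2: R2 = 14 + 9 = 23
  Iter 3: R2 = 23 + 9 = 32
Final: R2 = 32

32


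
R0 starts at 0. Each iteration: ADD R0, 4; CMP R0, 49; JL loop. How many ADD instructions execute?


Loop trace (R0 starts at 0, target 49, step 4):
  ADD #1: R0 = 0 + 4 = 4  → 4 < 49, loop
  ADD #2: R0 = 4 + 4 = 8  → 8 < 49, loop
  ADD #3: R0 = 8 + 4 = 12  → 12 < 49, loop
  ADD #4: R0 = 12 + 4 = 16  → 16 < 49, loop
  ADD #5: R0 = 16 + 4 = 20  → 20 < 49, loop
  ADD #6: R0 = 20 + 4 = 24  → 24 < 49, loop
  ADD #7: R0 = 24 + 4 = 28  → 28 < 49, loop
  ADD #8: R0 = 28 + 4 = 32  → 32 < 49, loop
  ADD #9: R0 = 32 + 4 = 36  → 36 < 49, loop
  ADD #10: R0 = 36 + 4 = 40  → 40 < 49, loop
  ADD #11: R0 = 40 + 4 = 44  → 44 < 49, loop
  ADD #12: R0 = 44 + 4 = 48  → 48 < 49, loop
  ADD #13: R0 = 48 + 4 = 52  → 52 >= 49, exit
Total ADD instructions: 13

13


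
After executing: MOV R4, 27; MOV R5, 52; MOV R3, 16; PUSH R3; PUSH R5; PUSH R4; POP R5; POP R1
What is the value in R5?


Stack trace (top is rightmost):
  MOV R4, 27  → R4 = 27
  MOV R5, 52  → R5 = 52
  MOV R3, 16  → R3 = 16
  PUSH R3  → stack: [16]
  PUSH R5  → stack: [16, 52]
  PUSH R4  → stack: [16, 52, 27]
  POP R5  → R5 = 27, stack: [16, 52]
  POP R1  → R1 = 52, stack: [16]
Final: R5 = 27

27


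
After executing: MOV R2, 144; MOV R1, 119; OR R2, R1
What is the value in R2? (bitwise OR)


Register state trace:
  MOV R2, 144  → R2 = 144 (0b10010000)
  MOV R1, 119  → R1 = 119 (0b01110111)
  OR R2, R1   → R2 = 144 OR 119 = 247 (0b11110111)
Final: R2 = 247

247


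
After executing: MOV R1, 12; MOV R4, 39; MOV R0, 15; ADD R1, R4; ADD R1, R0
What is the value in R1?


Register state trace:
  MOV R1, 12  → R1 = 12
  MOV R4, 39  → R4 = 39
  MOV R0, 15  → R0 = 15
  ADD R1, R4  → R1 = 12 + 39 = 51
  ADD R1, R0  → R1 = 51 + 15 = 66
Final: R1 = 66

66


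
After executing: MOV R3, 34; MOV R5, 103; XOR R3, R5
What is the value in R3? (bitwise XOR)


Register state trace:
  MOV R3, 34  → R3 = 34 (0b00100010)
  MOV R5, 103  → R5 = 103 (0b01100111)
  XOR R3, R5  → R3 = 34 XOR 103 = 69 (0b01000101)
Final: R3 = 69

69


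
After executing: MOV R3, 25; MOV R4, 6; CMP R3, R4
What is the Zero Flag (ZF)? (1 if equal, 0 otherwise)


Register state trace:
  MOV R3, 25  → R3 = 25
  MOV R4, 6  → R4 = 6
  CMP R3, R4  → computes 25 - 6 = 19
  Result is nonzero, so values are not equal
ZF = 0

0


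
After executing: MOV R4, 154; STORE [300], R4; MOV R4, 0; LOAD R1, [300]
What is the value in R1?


Register and memory trace:
  MOV R4, 154  → R4 = 154
  STORE [300], R4  → mem[300] = 154
  MOV R4, 0  → R4 = 0
  LOAD R1, [300]  → R1 = mem[300] = 154
Final: R1 = 154

154


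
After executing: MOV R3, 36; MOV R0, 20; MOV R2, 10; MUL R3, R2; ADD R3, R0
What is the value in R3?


Register state trace:
  MOV R3, 36  → R3 = 36
  MOV R0, 20  → R0 = 20
  MOV R2, 10  → R2 = 10
  MUL R3, R2  → R3 = 36 * 10 = 360
  ADD R3, R0  → R3 = 360 + 20 = 380
Final: R3 = 380

380


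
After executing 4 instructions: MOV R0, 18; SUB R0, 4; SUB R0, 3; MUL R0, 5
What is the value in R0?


Register state trace:
  MOV R0, 18  → R0 = 18
  SUB R0, 4  → R0 = 18 - 4 = 14
  SUB R0, 3  → R0 = 14 - 3 = 11
  MUL R0, 5  → R0 = 11 * 5 = 55
Final: R0 = 55

55


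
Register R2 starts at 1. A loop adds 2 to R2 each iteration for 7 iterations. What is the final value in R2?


Starting value: R2 = 1
  Iter 1: R2 = 1 + 2 = 3
  Iter 2: R2 = 3 + 2 = 5
  Iter 3: R2 = 5 + 2 = 7
  Iter 4: R2 = 7 + 2 = 9
  Iter 5: R2 = 9 + 2 = 11
  Iter 6: R2 = 11 + 2 = 13
  Iter 7: R2 = 13 + 2 = 15
Final: R2 = 15

15


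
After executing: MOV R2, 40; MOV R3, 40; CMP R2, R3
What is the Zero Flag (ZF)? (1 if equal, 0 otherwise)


Register state trace:
  MOV R2, 40  → R2 = 40
  MOV R3, 40  → R3 = 40
  CMP R2, R3  → computes 40 - 40 = 0
  Result is zero, so values are equal
ZF = 1

1


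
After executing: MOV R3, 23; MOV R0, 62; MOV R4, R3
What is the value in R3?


Register state trace:
  MOV R3, 23  → R3 = 23
  MOV R0, 62  → R0 = 62
  MOV R4, R3  → R4 = 23
Final: R3 = 23

23


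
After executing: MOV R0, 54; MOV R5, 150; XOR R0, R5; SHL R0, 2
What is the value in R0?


Register state trace:
  MOV R0, 54  → R0 = 54 (0b00110110)
  MOV R5, 150  → R5 = 150 (0b10010110)
  XOR R0, R5  → R0 = 54 XOR 150 = 160 (0b10100000)
  SHL R0, 2  → R0 = 160 << 2 = 640
Final: R0 = 640

640


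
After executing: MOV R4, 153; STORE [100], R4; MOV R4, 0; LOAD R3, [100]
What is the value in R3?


Register and memory trace:
  MOV R4, 153  → R4 = 153
  STORE [100], R4  → mem[100] = 153
  MOV R4, 0  → R4 = 0
  LOAD R3, [100]  → R3 = mem[100] = 153
Final: R3 = 153

153


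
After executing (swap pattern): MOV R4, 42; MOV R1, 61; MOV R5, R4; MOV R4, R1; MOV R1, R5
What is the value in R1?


Register state trace (swap pattern):
  MOV R4, 42  → R4 = 42
  MOV R1, 61  → R1 = 61
  MOV R5, R4  → R5 = 42  (save R4)
  MOV R4, R1  → R4 = 61  (R4 gets R1's value)
  MOV R1, R5  → R1 = 42  (R1 gets saved value)
Final: R1 = 42

42


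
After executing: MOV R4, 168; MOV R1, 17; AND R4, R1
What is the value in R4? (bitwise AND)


Register state trace:
  MOV R4, 168  → R4 = 168 (0b10101000)
  MOV R1, 17  → R1 = 17 (0b00010001)
  AND R4, R1  → R4 = 168 AND 17 = 0 (0b00000000)
Final: R4 = 0

0


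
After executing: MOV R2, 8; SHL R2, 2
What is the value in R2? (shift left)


Register state trace:
  MOV R2, 8  → R2 = 8
  SHL R2, 2  → R2 = 8 << 2 = 8 * 2^2 = 32
Final: R2 = 32

32


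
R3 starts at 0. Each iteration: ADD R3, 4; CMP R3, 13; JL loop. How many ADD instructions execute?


Loop trace (R3 starts at 0, target 13, step 4):
  ADD #1: R3 = 0 + 4 = 4  → 4 < 13, loop
  ADD #2: R3 = 4 + 4 = 8  → 8 < 13, loop
  ADD #3: R3 = 8 + 4 = 12  → 12 < 13, loop
  ADD #4: R3 = 12 + 4 = 16  → 16 >= 13, exit
Total ADD instructions: 4

4


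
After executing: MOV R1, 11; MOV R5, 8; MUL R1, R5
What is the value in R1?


Register state trace:
  MOV R1, 11  → R1 = 11
  MOV R5, 8  → R5 = 8
  MUL R1, R5  → R1 = 11 * 8 = 88
Final: R1 = 88

88


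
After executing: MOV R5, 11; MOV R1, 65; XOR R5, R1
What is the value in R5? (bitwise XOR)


Register state trace:
  MOV R5, 11  → R5 = 11 (0b00001011)
  MOV R1, 65  → R1 = 65 (0b01000001)
  XOR R5, R1  → R5 = 11 XOR 65 = 74 (0b01001010)
Final: R5 = 74

74


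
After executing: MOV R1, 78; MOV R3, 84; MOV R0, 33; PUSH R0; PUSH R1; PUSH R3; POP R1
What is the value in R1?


Stack trace (top is rightmost):
  MOV R1, 78  → R1 = 78
  MOV R3, 84  → R3 = 84
  MOV R0, 33  → R0 = 33
  PUSH R0  → stack: [33]
  PUSH R1  → stack: [33, 78]
  PUSH R3  → stack: [33, 78, 84]
  POP R1  → R1 = 84, stack: [33, 78]
Final: R1 = 84

84


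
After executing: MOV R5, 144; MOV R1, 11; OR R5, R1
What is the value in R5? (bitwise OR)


Register state trace:
  MOV R5, 144  → R5 = 144 (0b10010000)
  MOV R1, 11  → R1 = 11 (0b00001011)
  OR R5, R1   → R5 = 144 OR 11 = 155 (0b10011011)
Final: R5 = 155

155


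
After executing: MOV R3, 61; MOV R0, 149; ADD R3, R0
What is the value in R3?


Register state trace:
  MOV R3, 61  → R3 = 61
  MOV R0, 149  → R0 = 149
  ADD R3, R0  → R3 = 61 + 149 = 210
Final: R3 = 210

210


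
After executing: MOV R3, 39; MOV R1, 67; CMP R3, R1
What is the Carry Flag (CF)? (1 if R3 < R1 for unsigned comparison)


Register state trace:
  MOV R3, 39  → R3 = 39
  MOV R1, 67  → R1 = 67
  CMP R3, R1  → unsigned 39 - 67: borrow occurs
  39 < 67, so CF = 1
CF = 1

1


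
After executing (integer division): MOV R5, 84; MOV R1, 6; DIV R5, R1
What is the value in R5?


Register state trace:
  MOV R5, 84  → R5 = 84
  MOV R1, 6  → R1 = 6
  DIV R5, R1  → R5 = 84 // 6 = 14
Final: R5 = 14

14


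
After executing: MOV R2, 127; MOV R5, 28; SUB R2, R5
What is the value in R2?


Register state trace:
  MOV R2, 127  → R2 = 127
  MOV R5, 28  → R5 = 28
  SUB R2, R5  → R2 = 127 - 28 = 99
Final: R2 = 99

99


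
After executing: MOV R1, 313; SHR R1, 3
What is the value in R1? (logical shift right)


Register state trace:
  MOV R1, 313  → R1 = 313
  SHR R1, 3  → R1 = 313 >> 3 = 313 // 2^3 = 39
Final: R1 = 39

39


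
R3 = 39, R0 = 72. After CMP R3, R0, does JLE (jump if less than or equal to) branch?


Trace:
  R3 = 39, R0 = 72
  CMP R3, R0  → compares 39 vs 72
  JLE checks: is 39 less than or equal to 72?
  39 < 72, so condition is true
Branch taken: Yes

Yes


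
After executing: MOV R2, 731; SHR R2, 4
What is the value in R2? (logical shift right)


Register state trace:
  MOV R2, 731  → R2 = 731
  SHR R2, 4  → R2 = 731 >> 4 = 731 // 2^4 = 45
Final: R2 = 45

45


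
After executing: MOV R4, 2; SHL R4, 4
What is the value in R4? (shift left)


Register state trace:
  MOV R4, 2  → R4 = 2
  SHL R4, 4  → R4 = 2 << 4 = 2 * 2^4 = 32
Final: R4 = 32

32


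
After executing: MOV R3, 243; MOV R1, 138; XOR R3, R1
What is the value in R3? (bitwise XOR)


Register state trace:
  MOV R3, 243  → R3 = 243 (0b11110011)
  MOV R1, 138  → R1 = 138 (0b10001010)
  XOR R3, R1  → R3 = 243 XOR 138 = 121 (0b01111001)
Final: R3 = 121

121


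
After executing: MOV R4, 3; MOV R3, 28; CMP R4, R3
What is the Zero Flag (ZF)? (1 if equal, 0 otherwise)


Register state trace:
  MOV R4, 3  → R4 = 3
  MOV R3, 28  → R3 = 28
  CMP R4, R3  → computes 3 - 28 = -25
  Result is nonzero, so values are not equal
ZF = 0

0


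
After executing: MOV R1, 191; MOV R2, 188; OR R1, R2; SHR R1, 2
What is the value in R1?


Register state trace:
  MOV R1, 191  → R1 = 191 (0b10111111)
  MOV R2, 188  → R2 = 188 (0b10111100)
  OR R1, R2  → R1 = 191 OR 188 = 191 (0b10111111)
  SHR R1, 2  → R1 = 191 >> 2 = 47
Final: R1 = 47

47


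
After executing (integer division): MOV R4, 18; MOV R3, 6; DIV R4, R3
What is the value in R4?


Register state trace:
  MOV R4, 18  → R4 = 18
  MOV R3, 6  → R3 = 6
  DIV R4, R3  → R4 = 18 // 6 = 3
Final: R4 = 3

3


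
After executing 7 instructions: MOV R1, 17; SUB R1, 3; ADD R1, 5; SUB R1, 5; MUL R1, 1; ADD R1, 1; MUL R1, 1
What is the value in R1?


Register state trace:
  MOV R1, 17  → R1 = 17
  SUB R1, 3  → R1 = 17 - 3 = 14
  ADD R1, 5  → R1 = 14 + 5 = 19
  SUB R1, 5  → R1 = 19 - 5 = 14
  MUL R1, 1  → R1 = 14 * 1 = 14
  ADD R1, 1  → R1 = 14 + 1 = 15
  MUL R1, 1  → R1 = 15 * 1 = 15
Final: R1 = 15

15


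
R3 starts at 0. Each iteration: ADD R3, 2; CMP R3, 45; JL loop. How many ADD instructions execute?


Loop trace (R3 starts at 0, target 45, step 2):
  ADD #1: R3 = 0 + 2 = 2  → 2 < 45, loop
  ADD #2: R3 = 2 + 2 = 4  → 4 < 45, loop
  ADD #3: R3 = 4 + 2 = 6  → 6 < 45, loop
  ADD #4: R3 = 6 + 2 = 8  → 8 < 45, loop
  ADD #5: R3 = 8 + 2 = 10  → 10 < 45, loop
  ADD #6: R3 = 10 + 2 = 12  → 12 < 45, loop
  ADD #7: R3 = 12 + 2 = 14  → 14 < 45, loop
  ADD #8: R3 = 14 + 2 = 16  → 16 < 45, loop
  ADD #9: R3 = 16 + 2 = 18  → 18 < 45, loop
  ADD #10: R3 = 18 + 2 = 20  → 20 < 45, loop
  ADD #11: R3 = 20 + 2 = 22  → 22 < 45, loop
  ADD #12: R3 = 22 + 2 = 24  → 24 < 45, loop
  ADD #13: R3 = 24 + 2 = 26  → 26 < 45, loop
  ADD #14: R3 = 26 + 2 = 28  → 28 < 45, loop
  ADD #15: R3 = 28 + 2 = 30  → 30 < 45, loop
  ADD #16: R3 = 30 + 2 = 32  → 32 < 45, loop
  ADD #17: R3 = 32 + 2 = 34  → 34 < 45, loop
  ADD #18: R3 = 34 + 2 = 36  → 36 < 45, loop
  ADD #19: R3 = 36 + 2 = 38  → 38 < 45, loop
  ADD #20: R3 = 38 + 2 = 40  → 40 < 45, loop
  ADD #21: R3 = 40 + 2 = 42  → 42 < 45, loop
  ADD #22: R3 = 42 + 2 = 44  → 44 < 45, loop
  ADD #23: R3 = 44 + 2 = 46  → 46 >= 45, exit
Total ADD instructions: 23

23


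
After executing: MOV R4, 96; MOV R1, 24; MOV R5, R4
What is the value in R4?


Register state trace:
  MOV R4, 96  → R4 = 96
  MOV R1, 24  → R1 = 24
  MOV R5, R4  → R5 = 96
Final: R4 = 96

96


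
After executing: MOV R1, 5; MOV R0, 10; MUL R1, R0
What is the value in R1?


Register state trace:
  MOV R1, 5  → R1 = 5
  MOV R0, 10  → R0 = 10
  MUL R1, R0  → R1 = 5 * 10 = 50
Final: R1 = 50

50


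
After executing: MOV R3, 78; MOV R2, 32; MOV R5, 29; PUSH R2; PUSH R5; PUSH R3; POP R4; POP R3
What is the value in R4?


Stack trace (top is rightmost):
  MOV R3, 78  → R3 = 78
  MOV R2, 32  → R2 = 32
  MOV R5, 29  → R5 = 29
  PUSH R2  → stack: [32]
  PUSH R5  → stack: [32, 29]
  PUSH R3  → stack: [32, 29, 78]
  POP R4  → R4 = 78, stack: [32, 29]
  POP R3  → R3 = 29, stack: [32]
Final: R4 = 78

78


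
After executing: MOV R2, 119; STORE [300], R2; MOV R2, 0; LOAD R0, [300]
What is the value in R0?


Register and memory trace:
  MOV R2, 119  → R2 = 119
  STORE [300], R2  → mem[300] = 119
  MOV R2, 0  → R2 = 0
  LOAD R0, [300]  → R0 = mem[300] = 119
Final: R0 = 119

119


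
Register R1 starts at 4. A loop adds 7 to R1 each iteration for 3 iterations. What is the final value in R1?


Starting value: R1 = 4
  Iter 1: R1 = 4 + 7 = 11
  Iter 2: R1 = 11 + 7 = 18
  Iter 3: R1 = 18 + 7 = 25
Final: R1 = 25

25


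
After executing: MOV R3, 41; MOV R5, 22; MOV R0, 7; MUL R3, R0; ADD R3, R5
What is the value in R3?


Register state trace:
  MOV R3, 41  → R3 = 41
  MOV R5, 22  → R5 = 22
  MOV R0, 7  → R0 = 7
  MUL R3, R0  → R3 = 41 * 7 = 287
  ADD R3, R5  → R3 = 287 + 22 = 309
Final: R3 = 309

309


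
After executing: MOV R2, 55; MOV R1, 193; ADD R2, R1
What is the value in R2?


Register state trace:
  MOV R2, 55  → R2 = 55
  MOV R1, 193  → R1 = 193
  ADD R2, R1  → R2 = 55 + 193 = 248
Final: R2 = 248

248


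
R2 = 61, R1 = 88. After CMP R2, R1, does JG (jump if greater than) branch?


Trace:
  R2 = 61, R1 = 88
  CMP R2, R1  → compares 61 vs 88
  JG checks: is 61 greater than 88?
  61 < 88, so condition is false
Branch taken: No

No


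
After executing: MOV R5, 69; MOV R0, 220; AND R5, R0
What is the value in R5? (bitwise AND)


Register state trace:
  MOV R5, 69  → R5 = 69 (0b01000101)
  MOV R0, 220  → R0 = 220 (0b11011100)
  AND R5, R0  → R5 = 69 AND 220 = 68 (0b01000100)
Final: R5 = 68

68


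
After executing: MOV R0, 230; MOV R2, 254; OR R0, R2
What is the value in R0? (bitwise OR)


Register state trace:
  MOV R0, 230  → R0 = 230 (0b11100110)
  MOV R2, 254  → R2 = 254 (0b11111110)
  OR R0, R2   → R0 = 230 OR 254 = 254 (0b11111110)
Final: R0 = 254

254


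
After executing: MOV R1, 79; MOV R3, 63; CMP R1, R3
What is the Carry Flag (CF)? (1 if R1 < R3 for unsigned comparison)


Register state trace:
  MOV R1, 79  → R1 = 79
  MOV R3, 63  → R3 = 63
  CMP R1, R3  → unsigned 79 - 63: no borrow
  79 >= 63, so CF = 0
CF = 0

0


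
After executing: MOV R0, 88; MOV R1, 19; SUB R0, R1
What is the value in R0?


Register state trace:
  MOV R0, 88  → R0 = 88
  MOV R1, 19  → R1 = 19
  SUB R0, R1  → R0 = 88 - 19 = 69
Final: R0 = 69

69


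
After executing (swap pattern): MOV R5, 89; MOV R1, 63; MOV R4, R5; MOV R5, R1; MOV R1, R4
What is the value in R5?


Register state trace (swap pattern):
  MOV R5, 89  → R5 = 89
  MOV R1, 63  → R1 = 63
  MOV R4, R5  → R4 = 89  (save R5)
  MOV R5, R1  → R5 = 63  (R5 gets R1's value)
  MOV R1, R4  → R1 = 89  (R1 gets saved value)
Final: R5 = 63

63


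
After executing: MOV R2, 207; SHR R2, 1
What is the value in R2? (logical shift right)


Register state trace:
  MOV R2, 207  → R2 = 207
  SHR R2, 1  → R2 = 207 >> 1 = 207 // 2^1 = 103
Final: R2 = 103

103


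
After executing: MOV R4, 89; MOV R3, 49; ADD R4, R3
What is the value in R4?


Register state trace:
  MOV R4, 89  → R4 = 89
  MOV R3, 49  → R3 = 49
  ADD R4, R3  → R4 = 89 + 49 = 138
Final: R4 = 138

138


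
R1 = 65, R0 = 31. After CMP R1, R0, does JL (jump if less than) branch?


Trace:
  R1 = 65, R0 = 31
  CMP R1, R0  → compares 65 vs 31
  JL checks: is 65 less than 31?
  65 > 31, so condition is false
Branch taken: No

No


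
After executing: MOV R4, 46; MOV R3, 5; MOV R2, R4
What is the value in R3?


Register state trace:
  MOV R4, 46  → R4 = 46
  MOV R3, 5  → R3 = 5
  MOV R2, R4  → R2 = 46
Final: R3 = 5

5


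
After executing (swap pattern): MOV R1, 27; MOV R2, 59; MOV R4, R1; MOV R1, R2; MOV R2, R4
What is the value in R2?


Register state trace (swap pattern):
  MOV R1, 27  → R1 = 27
  MOV R2, 59  → R2 = 59
  MOV R4, R1  → R4 = 27  (save R1)
  MOV R1, R2  → R1 = 59  (R1 gets R2's value)
  MOV R2, R4  → R2 = 27  (R2 gets saved value)
Final: R2 = 27

27


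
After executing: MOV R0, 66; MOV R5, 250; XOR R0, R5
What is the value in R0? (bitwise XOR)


Register state trace:
  MOV R0, 66  → R0 = 66 (0b01000010)
  MOV R5, 250  → R5 = 250 (0b11111010)
  XOR R0, R5  → R0 = 66 XOR 250 = 184 (0b10111000)
Final: R0 = 184

184


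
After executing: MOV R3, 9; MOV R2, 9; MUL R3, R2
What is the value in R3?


Register state trace:
  MOV R3, 9  → R3 = 9
  MOV R2, 9  → R2 = 9
  MUL R3, R2  → R3 = 9 * 9 = 81
Final: R3 = 81

81


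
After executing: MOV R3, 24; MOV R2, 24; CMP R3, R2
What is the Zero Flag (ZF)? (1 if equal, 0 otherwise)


Register state trace:
  MOV R3, 24  → R3 = 24
  MOV R2, 24  → R2 = 24
  CMP R3, R2  → computes 24 - 24 = 0
  Result is zero, so values are equal
ZF = 1

1


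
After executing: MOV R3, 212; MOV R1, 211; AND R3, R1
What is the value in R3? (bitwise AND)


Register state trace:
  MOV R3, 212  → R3 = 212 (0b11010100)
  MOV R1, 211  → R1 = 211 (0b11010011)
  AND R3, R1  → R3 = 212 AND 211 = 208 (0b11010000)
Final: R3 = 208

208


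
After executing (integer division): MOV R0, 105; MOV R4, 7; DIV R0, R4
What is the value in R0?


Register state trace:
  MOV R0, 105  → R0 = 105
  MOV R4, 7  → R4 = 7
  DIV R0, R4  → R0 = 105 // 7 = 15
Final: R0 = 15

15


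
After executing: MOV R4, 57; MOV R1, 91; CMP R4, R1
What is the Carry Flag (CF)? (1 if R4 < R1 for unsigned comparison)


Register state trace:
  MOV R4, 57  → R4 = 57
  MOV R1, 91  → R1 = 91
  CMP R4, R1  → unsigned 57 - 91: borrow occurs
  57 < 91, so CF = 1
CF = 1

1


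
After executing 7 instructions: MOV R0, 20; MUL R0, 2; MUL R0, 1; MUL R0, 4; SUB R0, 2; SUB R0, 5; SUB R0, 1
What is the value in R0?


Register state trace:
  MOV R0, 20  → R0 = 20
  MUL R0, 2  → R0 = 20 * 2 = 40
  MUL R0, 1  → R0 = 40 * 1 = 40
  MUL R0, 4  → R0 = 40 * 4 = 160
  SUB R0, 2  → R0 = 160 - 2 = 158
  SUB R0, 5  → R0 = 158 - 5 = 153
  SUB R0, 1  → R0 = 153 - 1 = 152
Final: R0 = 152

152


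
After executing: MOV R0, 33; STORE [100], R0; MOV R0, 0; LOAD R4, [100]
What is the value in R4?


Register and memory trace:
  MOV R0, 33  → R0 = 33
  STORE [100], R0  → mem[100] = 33
  MOV R0, 0  → R0 = 0
  LOAD R4, [100]  → R4 = mem[100] = 33
Final: R4 = 33

33


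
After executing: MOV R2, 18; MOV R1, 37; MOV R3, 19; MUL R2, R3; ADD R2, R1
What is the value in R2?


Register state trace:
  MOV R2, 18  → R2 = 18
  MOV R1, 37  → R1 = 37
  MOV R3, 19  → R3 = 19
  MUL R2, R3  → R2 = 18 * 19 = 342
  ADD R2, R1  → R2 = 342 + 37 = 379
Final: R2 = 379

379


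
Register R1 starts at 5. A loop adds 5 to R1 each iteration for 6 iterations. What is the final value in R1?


Starting value: R1 = 5
  Iter 1: R1 = 5 + 5 = 10
  Iter 2: R1 = 10 + 5 = 15
  Iter 3: R1 = 15 + 5 = 20
  Iter 4: R1 = 20 + 5 = 25
  Iter 5: R1 = 25 + 5 = 30
  Iter 6: R1 = 30 + 5 = 35
Final: R1 = 35

35


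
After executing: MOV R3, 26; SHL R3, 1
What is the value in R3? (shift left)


Register state trace:
  MOV R3, 26  → R3 = 26
  SHL R3, 1  → R3 = 26 << 1 = 26 * 2^1 = 52
Final: R3 = 52

52


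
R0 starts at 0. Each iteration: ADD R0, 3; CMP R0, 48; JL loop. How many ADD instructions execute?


Loop trace (R0 starts at 0, target 48, step 3):
  ADD #1: R0 = 0 + 3 = 3  → 3 < 48, loop
  ADD #2: R0 = 3 + 3 = 6  → 6 < 48, loop
  ADD #3: R0 = 6 + 3 = 9  → 9 < 48, loop
  ADD #4: R0 = 9 + 3 = 12  → 12 < 48, loop
  ADD #5: R0 = 12 + 3 = 15  → 15 < 48, loop
  ADD #6: R0 = 15 + 3 = 18  → 18 < 48, loop
  ADD #7: R0 = 18 + 3 = 21  → 21 < 48, loop
  ADD #8: R0 = 21 + 3 = 24  → 24 < 48, loop
  ADD #9: R0 = 24 + 3 = 27  → 27 < 48, loop
  ADD #10: R0 = 27 + 3 = 30  → 30 < 48, loop
  ADD #11: R0 = 30 + 3 = 33  → 33 < 48, loop
  ADD #12: R0 = 33 + 3 = 36  → 36 < 48, loop
  ADD #13: R0 = 36 + 3 = 39  → 39 < 48, loop
  ADD #14: R0 = 39 + 3 = 42  → 42 < 48, loop
  ADD #15: R0 = 42 + 3 = 45  → 45 < 48, loop
  ADD #16: R0 = 45 + 3 = 48  → 48 >= 48, exit
Total ADD instructions: 16

16


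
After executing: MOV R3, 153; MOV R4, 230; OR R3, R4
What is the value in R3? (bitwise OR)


Register state trace:
  MOV R3, 153  → R3 = 153 (0b10011001)
  MOV R4, 230  → R4 = 230 (0b11100110)
  OR R3, R4   → R3 = 153 OR 230 = 255 (0b11111111)
Final: R3 = 255

255


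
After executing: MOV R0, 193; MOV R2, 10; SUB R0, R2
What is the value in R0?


Register state trace:
  MOV R0, 193  → R0 = 193
  MOV R2, 10  → R2 = 10
  SUB R0, R2  → R0 = 193 - 10 = 183
Final: R0 = 183

183


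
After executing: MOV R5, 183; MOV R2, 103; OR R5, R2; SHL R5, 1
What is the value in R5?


Register state trace:
  MOV R5, 183  → R5 = 183 (0b10110111)
  MOV R2, 103  → R2 = 103 (0b01100111)
  OR R5, R2  → R5 = 183 OR 103 = 247 (0b11110111)
  SHL R5, 1  → R5 = 247 << 1 = 494
Final: R5 = 494

494


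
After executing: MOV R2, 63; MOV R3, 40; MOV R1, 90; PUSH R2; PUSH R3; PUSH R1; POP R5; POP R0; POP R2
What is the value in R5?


Stack trace (top is rightmost):
  MOV R2, 63  → R2 = 63
  MOV R3, 40  → R3 = 40
  MOV R1, 90  → R1 = 90
  PUSH R2  → stack: [63]
  PUSH R3  → stack: [63, 40]
  PUSH R1  → stack: [63, 40, 90]
  POP R5  → R5 = 90, stack: [63, 40]
  POP R0  → R0 = 40, stack: [63]
  POP R2  → R2 = 63, stack: []
Final: R5 = 90

90


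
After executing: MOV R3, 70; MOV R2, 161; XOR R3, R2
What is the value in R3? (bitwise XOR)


Register state trace:
  MOV R3, 70  → R3 = 70 (0b01000110)
  MOV R2, 161  → R2 = 161 (0b10100001)
  XOR R3, R2  → R3 = 70 XOR 161 = 231 (0b11100111)
Final: R3 = 231

231


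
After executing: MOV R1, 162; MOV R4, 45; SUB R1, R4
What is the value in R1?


Register state trace:
  MOV R1, 162  → R1 = 162
  MOV R4, 45  → R4 = 45
  SUB R1, R4  → R1 = 162 - 45 = 117
Final: R1 = 117

117


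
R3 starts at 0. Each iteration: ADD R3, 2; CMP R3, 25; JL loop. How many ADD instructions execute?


Loop trace (R3 starts at 0, target 25, step 2):
  ADD #1: R3 = 0 + 2 = 2  → 2 < 25, loop
  ADD #2: R3 = 2 + 2 = 4  → 4 < 25, loop
  ADD #3: R3 = 4 + 2 = 6  → 6 < 25, loop
  ADD #4: R3 = 6 + 2 = 8  → 8 < 25, loop
  ADD #5: R3 = 8 + 2 = 10  → 10 < 25, loop
  ADD #6: R3 = 10 + 2 = 12  → 12 < 25, loop
  ADD #7: R3 = 12 + 2 = 14  → 14 < 25, loop
  ADD #8: R3 = 14 + 2 = 16  → 16 < 25, loop
  ADD #9: R3 = 16 + 2 = 18  → 18 < 25, loop
  ADD #10: R3 = 18 + 2 = 20  → 20 < 25, loop
  ADD #11: R3 = 20 + 2 = 22  → 22 < 25, loop
  ADD #12: R3 = 22 + 2 = 24  → 24 < 25, loop
  ADD #13: R3 = 24 + 2 = 26  → 26 >= 25, exit
Total ADD instructions: 13

13


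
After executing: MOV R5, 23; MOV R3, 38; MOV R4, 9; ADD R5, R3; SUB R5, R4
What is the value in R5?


Register state trace:
  MOV R5, 23  → R5 = 23
  MOV R3, 38  → R3 = 38
  MOV R4, 9  → R4 = 9
  ADD R5, R3  → R5 = 23 + 38 = 61
  SUB R5, R4  → R5 = 61 - 9 = 52
Final: R5 = 52

52


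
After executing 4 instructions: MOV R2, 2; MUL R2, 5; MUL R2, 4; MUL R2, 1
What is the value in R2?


Register state trace:
  MOV R2, 2  → R2 = 2
  MUL R2, 5  → R2 = 2 * 5 = 10
  MUL R2, 4  → R2 = 10 * 4 = 40
  MUL R2, 1  → R2 = 40 * 1 = 40
Final: R2 = 40

40


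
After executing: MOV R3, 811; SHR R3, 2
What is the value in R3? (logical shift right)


Register state trace:
  MOV R3, 811  → R3 = 811
  SHR R3, 2  → R3 = 811 >> 2 = 811 // 2^2 = 202
Final: R3 = 202

202


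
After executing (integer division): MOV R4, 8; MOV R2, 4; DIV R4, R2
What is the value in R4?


Register state trace:
  MOV R4, 8  → R4 = 8
  MOV R2, 4  → R2 = 4
  DIV R4, R2  → R4 = 8 // 4 = 2
Final: R4 = 2

2


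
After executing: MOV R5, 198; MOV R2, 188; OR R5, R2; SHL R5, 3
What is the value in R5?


Register state trace:
  MOV R5, 198  → R5 = 198 (0b11000110)
  MOV R2, 188  → R2 = 188 (0b10111100)
  OR R5, R2  → R5 = 198 OR 188 = 254 (0b11111110)
  SHL R5, 3  → R5 = 254 << 3 = 2032
Final: R5 = 2032

2032


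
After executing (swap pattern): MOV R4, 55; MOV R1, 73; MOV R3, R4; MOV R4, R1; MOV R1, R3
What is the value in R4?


Register state trace (swap pattern):
  MOV R4, 55  → R4 = 55
  MOV R1, 73  → R1 = 73
  MOV R3, R4  → R3 = 55  (save R4)
  MOV R4, R1  → R4 = 73  (R4 gets R1's value)
  MOV R1, R3  → R1 = 55  (R1 gets saved value)
Final: R4 = 73

73


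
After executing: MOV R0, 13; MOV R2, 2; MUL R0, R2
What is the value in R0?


Register state trace:
  MOV R0, 13  → R0 = 13
  MOV R2, 2  → R2 = 2
  MUL R0, R2  → R0 = 13 * 2 = 26
Final: R0 = 26

26


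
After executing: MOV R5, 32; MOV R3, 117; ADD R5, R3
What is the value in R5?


Register state trace:
  MOV R5, 32  → R5 = 32
  MOV R3, 117  → R3 = 117
  ADD R5, R3  → R5 = 32 + 117 = 149
Final: R5 = 149

149


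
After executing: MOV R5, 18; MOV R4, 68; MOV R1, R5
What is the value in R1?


Register state trace:
  MOV R5, 18  → R5 = 18
  MOV R4, 68  → R4 = 68
  MOV R1, R5  → R1 = 18
Final: R1 = 18

18


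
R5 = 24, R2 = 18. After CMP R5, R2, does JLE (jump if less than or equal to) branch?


Trace:
  R5 = 24, R2 = 18
  CMP R5, R2  → compares 24 vs 18
  JLE checks: is 24 less than or equal to 18?
  24 > 18, so condition is false
Branch taken: No

No


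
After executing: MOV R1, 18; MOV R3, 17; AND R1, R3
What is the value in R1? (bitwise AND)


Register state trace:
  MOV R1, 18  → R1 = 18 (0b00010010)
  MOV R3, 17  → R3 = 17 (0b00010001)
  AND R1, R3  → R1 = 18 AND 17 = 16 (0b00010000)
Final: R1 = 16

16


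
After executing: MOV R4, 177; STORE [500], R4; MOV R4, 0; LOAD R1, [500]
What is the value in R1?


Register and memory trace:
  MOV R4, 177  → R4 = 177
  STORE [500], R4  → mem[500] = 177
  MOV R4, 0  → R4 = 0
  LOAD R1, [500]  → R1 = mem[500] = 177
Final: R1 = 177

177


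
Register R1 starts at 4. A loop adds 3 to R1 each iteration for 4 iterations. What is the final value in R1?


Starting value: R1 = 4
  Iter 1: R1 = 4 + 3 = 7
  Iter 2: R1 = 7 + 3 = 10
  Iter 3: R1 = 10 + 3 = 13
  Iter 4: R1 = 13 + 3 = 16
Final: R1 = 16

16


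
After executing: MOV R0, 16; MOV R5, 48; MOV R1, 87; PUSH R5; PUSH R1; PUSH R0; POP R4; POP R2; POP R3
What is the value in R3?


Stack trace (top is rightmost):
  MOV R0, 16  → R0 = 16
  MOV R5, 48  → R5 = 48
  MOV R1, 87  → R1 = 87
  PUSH R5  → stack: [48]
  PUSH R1  → stack: [48, 87]
  PUSH R0  → stack: [48, 87, 16]
  POP R4  → R4 = 16, stack: [48, 87]
  POP R2  → R2 = 87, stack: [48]
  POP R3  → R3 = 48, stack: []
Final: R3 = 48

48


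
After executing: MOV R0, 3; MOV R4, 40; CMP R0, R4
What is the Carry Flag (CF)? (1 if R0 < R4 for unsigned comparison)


Register state trace:
  MOV R0, 3  → R0 = 3
  MOV R4, 40  → R4 = 40
  CMP R0, R4  → unsigned 3 - 40: borrow occurs
  3 < 40, so CF = 1
CF = 1

1


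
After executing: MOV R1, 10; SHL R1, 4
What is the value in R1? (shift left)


Register state trace:
  MOV R1, 10  → R1 = 10
  SHL R1, 4  → R1 = 10 << 4 = 10 * 2^4 = 160
Final: R1 = 160

160


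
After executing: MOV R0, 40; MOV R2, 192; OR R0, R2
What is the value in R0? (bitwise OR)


Register state trace:
  MOV R0, 40  → R0 = 40 (0b00101000)
  MOV R2, 192  → R2 = 192 (0b11000000)
  OR R0, R2   → R0 = 40 OR 192 = 232 (0b11101000)
Final: R0 = 232

232


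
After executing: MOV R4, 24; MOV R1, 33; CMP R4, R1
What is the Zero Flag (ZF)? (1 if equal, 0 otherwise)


Register state trace:
  MOV R4, 24  → R4 = 24
  MOV R1, 33  → R1 = 33
  CMP R4, R1  → computes 24 - 33 = -9
  Result is nonzero, so values are not equal
ZF = 0

0


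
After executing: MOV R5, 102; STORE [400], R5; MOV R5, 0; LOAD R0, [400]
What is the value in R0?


Register and memory trace:
  MOV R5, 102  → R5 = 102
  STORE [400], R5  → mem[400] = 102
  MOV R5, 0  → R5 = 0
  LOAD R0, [400]  → R0 = mem[400] = 102
Final: R0 = 102

102


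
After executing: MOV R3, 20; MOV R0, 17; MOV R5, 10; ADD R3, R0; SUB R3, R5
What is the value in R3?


Register state trace:
  MOV R3, 20  → R3 = 20
  MOV R0, 17  → R0 = 17
  MOV R5, 10  → R5 = 10
  ADD R3, R0  → R3 = 20 + 17 = 37
  SUB R3, R5  → R3 = 37 - 10 = 27
Final: R3 = 27

27


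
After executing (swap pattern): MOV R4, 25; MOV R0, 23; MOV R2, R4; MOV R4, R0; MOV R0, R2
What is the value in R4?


Register state trace (swap pattern):
  MOV R4, 25  → R4 = 25
  MOV R0, 23  → R0 = 23
  MOV R2, R4  → R2 = 25  (save R4)
  MOV R4, R0  → R4 = 23  (R4 gets R0's value)
  MOV R0, R2  → R0 = 25  (R0 gets saved value)
Final: R4 = 23

23


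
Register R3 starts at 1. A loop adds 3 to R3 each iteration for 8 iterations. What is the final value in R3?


Starting value: R3 = 1
  Iter 1: R3 = 1 + 3 = 4
  Iter 2: R3 = 4 + 3 = 7
  Iter 3: R3 = 7 + 3 = 10
  Iter 4: R3 = 10 + 3 = 13
  Iter 5: R3 = 13 + 3 = 16
  Iter 6: R3 = 16 + 3 = 19
  Iter 7: R3 = 19 + 3 = 22
  Iter 8: R3 = 22 + 3 = 25
Final: R3 = 25

25


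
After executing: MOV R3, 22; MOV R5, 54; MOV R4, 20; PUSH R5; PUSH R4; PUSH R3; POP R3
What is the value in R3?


Stack trace (top is rightmost):
  MOV R3, 22  → R3 = 22
  MOV R5, 54  → R5 = 54
  MOV R4, 20  → R4 = 20
  PUSH R5  → stack: [54]
  PUSH R4  → stack: [54, 20]
  PUSH R3  → stack: [54, 20, 22]
  POP R3  → R3 = 22, stack: [54, 20]
Final: R3 = 22

22


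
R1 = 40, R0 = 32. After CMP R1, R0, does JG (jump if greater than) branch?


Trace:
  R1 = 40, R0 = 32
  CMP R1, R0  → compares 40 vs 32
  JG checks: is 40 greater than 32?
  40 > 32, so condition is true
Branch taken: Yes

Yes


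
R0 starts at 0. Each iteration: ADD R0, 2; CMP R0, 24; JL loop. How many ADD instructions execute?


Loop trace (R0 starts at 0, target 24, step 2):
  ADD #1: R0 = 0 + 2 = 2  → 2 < 24, loop
  ADD #2: R0 = 2 + 2 = 4  → 4 < 24, loop
  ADD #3: R0 = 4 + 2 = 6  → 6 < 24, loop
  ADD #4: R0 = 6 + 2 = 8  → 8 < 24, loop
  ADD #5: R0 = 8 + 2 = 10  → 10 < 24, loop
  ADD #6: R0 = 10 + 2 = 12  → 12 < 24, loop
  ADD #7: R0 = 12 + 2 = 14  → 14 < 24, loop
  ADD #8: R0 = 14 + 2 = 16  → 16 < 24, loop
  ADD #9: R0 = 16 + 2 = 18  → 18 < 24, loop
  ADD #10: R0 = 18 + 2 = 20  → 20 < 24, loop
  ADD #11: R0 = 20 + 2 = 22  → 22 < 24, loop
  ADD #12: R0 = 22 + 2 = 24  → 24 >= 24, exit
Total ADD instructions: 12

12


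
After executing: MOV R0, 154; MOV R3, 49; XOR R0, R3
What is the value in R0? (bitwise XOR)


Register state trace:
  MOV R0, 154  → R0 = 154 (0b10011010)
  MOV R3, 49  → R3 = 49 (0b00110001)
  XOR R0, R3  → R0 = 154 XOR 49 = 171 (0b10101011)
Final: R0 = 171

171


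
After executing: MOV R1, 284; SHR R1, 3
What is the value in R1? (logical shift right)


Register state trace:
  MOV R1, 284  → R1 = 284
  SHR R1, 3  → R1 = 284 >> 3 = 284 // 2^3 = 35
Final: R1 = 35

35


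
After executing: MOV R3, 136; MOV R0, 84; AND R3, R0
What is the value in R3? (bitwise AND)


Register state trace:
  MOV R3, 136  → R3 = 136 (0b10001000)
  MOV R0, 84  → R0 = 84 (0b01010100)
  AND R3, R0  → R3 = 136 AND 84 = 0 (0b00000000)
Final: R3 = 0

0


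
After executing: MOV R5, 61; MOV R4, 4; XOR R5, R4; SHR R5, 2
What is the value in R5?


Register state trace:
  MOV R5, 61  → R5 = 61 (0b00111101)
  MOV R4, 4  → R4 = 4 (0b00000100)
  XOR R5, R4  → R5 = 61 XOR 4 = 57 (0b00111001)
  SHR R5, 2  → R5 = 57 >> 2 = 14
Final: R5 = 14

14


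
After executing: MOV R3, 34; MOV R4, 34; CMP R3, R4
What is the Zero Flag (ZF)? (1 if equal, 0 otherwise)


Register state trace:
  MOV R3, 34  → R3 = 34
  MOV R4, 34  → R4 = 34
  CMP R3, R4  → computes 34 - 34 = 0
  Result is zero, so values are equal
ZF = 1

1


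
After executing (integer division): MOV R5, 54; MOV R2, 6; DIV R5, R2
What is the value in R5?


Register state trace:
  MOV R5, 54  → R5 = 54
  MOV R2, 6  → R2 = 6
  DIV R5, R2  → R5 = 54 // 6 = 9
Final: R5 = 9

9


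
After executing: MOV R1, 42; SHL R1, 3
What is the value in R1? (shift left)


Register state trace:
  MOV R1, 42  → R1 = 42
  SHL R1, 3  → R1 = 42 << 3 = 42 * 2^3 = 336
Final: R1 = 336

336


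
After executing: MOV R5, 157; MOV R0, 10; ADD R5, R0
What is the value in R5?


Register state trace:
  MOV R5, 157  → R5 = 157
  MOV R0, 10  → R0 = 10
  ADD R5, R0  → R5 = 157 + 10 = 167
Final: R5 = 167

167
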